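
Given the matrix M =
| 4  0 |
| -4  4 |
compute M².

[[16, 0], [-32, 16]]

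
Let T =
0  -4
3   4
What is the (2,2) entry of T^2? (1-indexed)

4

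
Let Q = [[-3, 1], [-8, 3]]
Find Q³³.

Q² = I (check: tr Q = 0 and det Q = -1), so Q³³ = Q since 33 is odd.

[[-3, 1], [-8, 3]]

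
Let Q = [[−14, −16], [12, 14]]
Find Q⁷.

tr Q = 0 and det Q = −4, so the characteristic polynomial is λ² − (0)λ + (−4) with roots −2 and 2.
Eigenvectors give P = [[−4, 1], [3, −1]] with P⁻¹ = [[−1, −1], [−3, −4]], and Q = P·diag(−2, 2)·P⁻¹.
Then Q⁷ = P·diag(−128, 128)·P⁻¹ = [[512, 128], [−384, −128]] · [[−1, −1], [−3, −4]] = [[−896, −1024], [768, 896]].

[[−896, −1024], [768, 896]]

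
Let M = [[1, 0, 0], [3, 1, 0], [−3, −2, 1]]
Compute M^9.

[[1, 0, 0], [27, 1, 0], [−243, −18, 1]]

M = I + N where N = [[0, 0, 0], [3, 0, 0], [−3, −2, 0]] is strictly lower-triangular, so N^3 = 0.
(I + N)^9 = I + 9·N + 36·N^2 = [[1, 0, 0], [27, 1, 0], [−243, −18, 1]].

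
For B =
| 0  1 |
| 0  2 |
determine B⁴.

B² = [[0, 2], [0, 4]]
B³ = [[0, 4], [0, 8]]
B⁴ = [[0, 8], [0, 16]]

[[0, 8], [0, 16]]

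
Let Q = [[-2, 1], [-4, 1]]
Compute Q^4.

[[-4, 3], [-12, 5]]

Q^2 = [[0, -1], [4, -3]]
Q^3 = [[4, -1], [4, 1]]
Q^4 = [[-4, 3], [-12, 5]]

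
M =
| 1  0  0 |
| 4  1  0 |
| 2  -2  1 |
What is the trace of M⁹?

M = I + N where N = [[0, 0, 0], [4, 0, 0], [2, -2, 0]] is strictly lower-triangular, so N³ = 0.
(I + N)⁹ = I + 9·N + 36·N² = [[1, 0, 0], [36, 1, 0], [-270, -18, 1]].

3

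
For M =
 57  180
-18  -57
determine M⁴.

tr M = 0 and det M = -9, so the characteristic polynomial is λ² − (0)λ + (-9) with roots 3 and -3.
Eigenvectors give P = [[10, 3], [-3, -1]] with P⁻¹ = [[1, 3], [-3, -10]], and M = P·diag(3, -3)·P⁻¹.
Then M⁴ = P·diag(81, 81)·P⁻¹ = [[810, 243], [-243, -81]] · [[1, 3], [-3, -10]] = [[81, 0], [0, 81]].

[[81, 0], [0, 81]]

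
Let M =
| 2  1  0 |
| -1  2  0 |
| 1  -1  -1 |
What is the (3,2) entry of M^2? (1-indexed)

0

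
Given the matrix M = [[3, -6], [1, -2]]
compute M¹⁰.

[[3, -6], [1, -2]]

M² = M (a projection; rank 1, trace 1), so M¹⁰ = M.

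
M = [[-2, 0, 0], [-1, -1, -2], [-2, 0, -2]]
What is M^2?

[[4, 0, 0], [7, 1, 6], [8, 0, 4]]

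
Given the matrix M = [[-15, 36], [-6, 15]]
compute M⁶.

tr M = 0 and det M = -9, so the characteristic polynomial is λ² − (0)λ + (-9) with roots -3 and 3.
Eigenvectors give P = [[3, 2], [1, 1]] with P⁻¹ = [[1, -2], [-1, 3]], and M = P·diag(-3, 3)·P⁻¹.
Then M⁶ = P·diag(729, 729)·P⁻¹ = [[2187, 1458], [729, 729]] · [[1, -2], [-1, 3]] = [[729, 0], [0, 729]].

[[729, 0], [0, 729]]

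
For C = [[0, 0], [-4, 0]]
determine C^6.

[[0, 0], [0, 0]]

C is strictly triangular, hence nilpotent: C^2 = 0, so C^6 = 0.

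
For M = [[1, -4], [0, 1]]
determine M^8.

[[1, -32], [0, 1]]

M = I + N where N = [[0, -4], [0, 0]] is strictly upper-triangular, so N^2 = 0.
(I + N)^8 = I + 8·N = [[1, -32], [0, 1]].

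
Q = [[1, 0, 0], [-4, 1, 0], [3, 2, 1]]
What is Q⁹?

Q = I + N where N = [[0, 0, 0], [-4, 0, 0], [3, 2, 0]] is strictly lower-triangular, so N³ = 0.
(I + N)⁹ = I + 9·N + 36·N² = [[1, 0, 0], [-36, 1, 0], [-261, 18, 1]].

[[1, 0, 0], [-36, 1, 0], [-261, 18, 1]]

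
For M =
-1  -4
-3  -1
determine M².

[[13, 8], [6, 13]]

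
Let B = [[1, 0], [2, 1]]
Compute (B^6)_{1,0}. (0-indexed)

B = I + N where N = [[0, 0], [2, 0]] is strictly lower-triangular, so N^2 = 0.
(I + N)^6 = I + 6·N = [[1, 0], [12, 1]].

12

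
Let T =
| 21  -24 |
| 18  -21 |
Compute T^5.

tr T = 0 and det T = -9, so the characteristic polynomial is λ² − (0)λ + (-9) with roots -3 and 3.
Eigenvectors give P = [[1, 4], [1, 3]] with P⁻¹ = [[-3, 4], [1, -1]], and T = P·diag(-3, 3)·P⁻¹.
Then T^5 = P·diag(-243, 243)·P⁻¹ = [[-243, 972], [-243, 729]] · [[-3, 4], [1, -1]] = [[1701, -1944], [1458, -1701]].

[[1701, -1944], [1458, -1701]]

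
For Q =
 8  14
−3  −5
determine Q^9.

[[3578, 7154], [−1533, −3065]]

tr Q = 3 and det Q = 2, so the characteristic polynomial is λ² − (3)λ + (2) with roots 2 and 1.
Eigenvectors give P = [[−7, 2], [3, −1]] with P⁻¹ = [[−1, −2], [−3, −7]], and Q = P·diag(2, 1)·P⁻¹.
Then Q^9 = P·diag(512, 1)·P⁻¹ = [[−3584, 2], [1536, −1]] · [[−1, −2], [−3, −7]] = [[3578, 7154], [−1533, −3065]].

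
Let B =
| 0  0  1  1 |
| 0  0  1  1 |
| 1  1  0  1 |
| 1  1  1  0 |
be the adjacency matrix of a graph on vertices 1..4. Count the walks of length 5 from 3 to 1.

The number of length-5 walks from vertex 3 to vertex 1 is entry (3,1) of B⁵, where B is the adjacency matrix.
B² = [[2, 2, 1, 1], [2, 2, 1, 1], [1, 1, 3, 2], [1, 1, 2, 3]]
B³ = [[2, 2, 5, 5], [2, 2, 5, 5], [5, 5, 4, 5], [5, 5, 5, 4]]
B⁴ = [[10, 10, 9, 9], [10, 10, 9, 9], [9, 9, 15, 14], [9, 9, 14, 15]]
B⁵ = [[18, 18, 29, 29], [18, 18, 29, 29], [29, 29, 32, 33], [29, 29, 33, 32]]

29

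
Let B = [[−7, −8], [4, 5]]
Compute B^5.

[[−487, −488], [244, 245]]

tr B = −2 and det B = −3, so the characteristic polynomial is λ² − (−2)λ + (−3) with roots −3 and 1.
Eigenvectors give P = [[2, −1], [−1, 1]] with P⁻¹ = [[1, 1], [1, 2]], and B = P·diag(−3, 1)·P⁻¹.
Then B^5 = P·diag(−243, 1)·P⁻¹ = [[−486, −1], [243, 1]] · [[1, 1], [1, 2]] = [[−487, −488], [244, 245]].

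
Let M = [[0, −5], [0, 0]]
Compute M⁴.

[[0, 0], [0, 0]]

M is strictly triangular, hence nilpotent: M² = 0, so M⁴ = 0.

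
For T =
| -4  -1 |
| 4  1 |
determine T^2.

[[12, 3], [-12, -3]]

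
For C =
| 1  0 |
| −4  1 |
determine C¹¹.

[[1, 0], [−44, 1]]

C = I + N where N = [[0, 0], [−4, 0]] is strictly lower-triangular, so N² = 0.
(I + N)¹¹ = I + 11·N = [[1, 0], [−44, 1]].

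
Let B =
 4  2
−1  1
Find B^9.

[[38854, 38342], [−19171, −18659]]

tr B = 5 and det B = 6, so the characteristic polynomial is λ² − (5)λ + (6) with roots 2 and 3.
Eigenvectors give P = [[−1, −2], [1, 1]] with P⁻¹ = [[1, 2], [−1, −1]], and B = P·diag(2, 3)·P⁻¹.
Then B^9 = P·diag(512, 19683)·P⁻¹ = [[−512, −39366], [512, 19683]] · [[1, 2], [−1, −1]] = [[38854, 38342], [−19171, −18659]].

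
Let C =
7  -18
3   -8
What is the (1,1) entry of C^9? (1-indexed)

1027

tr C = -1 and det C = -2, so the characteristic polynomial is λ² − (-1)λ + (-2) with roots -2 and 1.
Eigenvectors give P = [[-2, -3], [-1, -1]] with P⁻¹ = [[1, -3], [-1, 2]], and C = P·diag(-2, 1)·P⁻¹.
Then C^9 = P·diag(-512, 1)·P⁻¹ = [[1024, -3], [512, -1]] · [[1, -3], [-1, 2]] = [[1027, -3078], [513, -1538]].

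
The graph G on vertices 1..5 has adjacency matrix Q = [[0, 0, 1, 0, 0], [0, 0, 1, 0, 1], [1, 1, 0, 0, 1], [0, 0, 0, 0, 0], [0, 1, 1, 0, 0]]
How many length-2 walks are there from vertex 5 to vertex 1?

1

The number of length-2 walks from vertex 5 to vertex 1 is entry (5,1) of Q^2, where Q is the adjacency matrix.
Q^2 = [[1, 1, 0, 0, 1], [1, 2, 1, 0, 1], [0, 1, 3, 0, 1], [0, 0, 0, 0, 0], [1, 1, 1, 0, 2]]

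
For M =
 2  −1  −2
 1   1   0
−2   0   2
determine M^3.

M^2 = [[7, −3, −8], [3, 0, −2], [−8, 2, 8]]
M^3 = [[27, −10, −30], [10, −3, −10], [−30, 10, 32]]

[[27, −10, −30], [10, −3, −10], [−30, 10, 32]]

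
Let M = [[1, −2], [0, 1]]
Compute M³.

[[1, −6], [0, 1]]

M = I + N where N = [[0, −2], [0, 0]] is strictly upper-triangular, so N² = 0.
(I + N)³ = I + 3·N = [[1, −6], [0, 1]].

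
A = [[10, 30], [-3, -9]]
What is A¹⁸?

A² = A (a projection; rank 1, trace 1), so A¹⁸ = A.

[[10, 30], [-3, -9]]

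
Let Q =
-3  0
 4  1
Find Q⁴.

tr Q = -2 and det Q = -3, so the characteristic polynomial is λ² − (-2)λ + (-3) with roots 1 and -3.
Eigenvectors give P = [[0, -1], [1, 1]] with P⁻¹ = [[1, 1], [-1, 0]], and Q = P·diag(1, -3)·P⁻¹.
Then Q⁴ = P·diag(1, 81)·P⁻¹ = [[0, -81], [1, 81]] · [[1, 1], [-1, 0]] = [[81, 0], [-80, 1]].

[[81, 0], [-80, 1]]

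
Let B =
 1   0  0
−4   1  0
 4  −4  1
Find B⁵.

B = I + N where N = [[0, 0, 0], [−4, 0, 0], [4, −4, 0]] is strictly lower-triangular, so N³ = 0.
(I + N)⁵ = I + 5·N + 10·N² = [[1, 0, 0], [−20, 1, 0], [180, −20, 1]].

[[1, 0, 0], [−20, 1, 0], [180, −20, 1]]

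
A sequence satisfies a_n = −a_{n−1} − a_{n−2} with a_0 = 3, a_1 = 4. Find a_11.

With companion matrix M = [[−1, −1], [1, 0]], [a_n, a_{n−1}]ᵀ = M·[a_{n−1}, a_{n−2}]ᵀ, so [a_11, a_10]ᵀ = M^10·[a_1, a_0]ᵀ.
M^10 = [[−1, −1], [1, 0]], giving [a_11, a_10]ᵀ = [[−7], [4]].

−7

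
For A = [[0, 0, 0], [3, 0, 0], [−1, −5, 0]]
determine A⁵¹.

[[0, 0, 0], [0, 0, 0], [0, 0, 0]]

A is strictly triangular, hence nilpotent: A³ = 0, so A⁵¹ = 0.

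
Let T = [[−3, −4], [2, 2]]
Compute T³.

[[5, 4], [−2, 0]]

T² = [[1, 4], [−2, −4]]
T³ = [[5, 4], [−2, 0]]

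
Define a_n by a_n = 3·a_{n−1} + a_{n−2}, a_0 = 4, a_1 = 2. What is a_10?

With companion matrix T = [[3, 1], [1, 0]], [a_n, a_{n−1}]ᵀ = T·[a_{n−1}, a_{n−2}]ᵀ, so [a_10, a_9]ᵀ = T^9·[a_1, a_0]ᵀ.
T^9 = [[42837, 12970], [12970, 3927]], giving [a_10, a_9]ᵀ = [[137554], [41648]].

137554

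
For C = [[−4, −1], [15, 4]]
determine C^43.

C² = I (check: tr C = 0 and det C = −1), so C^43 = C since 43 is odd.

[[−4, −1], [15, 4]]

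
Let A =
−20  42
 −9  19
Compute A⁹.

tr A = −1 and det A = −2, so the characteristic polynomial is λ² − (−1)λ + (−2) with roots 1 and −2.
Eigenvectors give P = [[2, 7], [1, 3]] with P⁻¹ = [[−3, 7], [1, −2]], and A = P·diag(1, −2)·P⁻¹.
Then A⁹ = P·diag(1, −512)·P⁻¹ = [[2, −3584], [1, −1536]] · [[−3, 7], [1, −2]] = [[−3590, 7182], [−1539, 3079]].

[[−3590, 7182], [−1539, 3079]]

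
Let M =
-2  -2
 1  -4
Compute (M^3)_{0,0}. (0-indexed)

8

M^2 = [[2, 12], [-6, 14]]
M^3 = [[8, -52], [26, -44]]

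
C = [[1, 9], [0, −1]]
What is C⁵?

C² = I (check: tr C = 0 and det C = −1), so C⁵ = C since 5 is odd.

[[1, 9], [0, −1]]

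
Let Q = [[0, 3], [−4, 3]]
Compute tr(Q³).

−81

Q² = [[−12, 9], [−12, −3]]
Q³ = [[−36, −9], [12, −45]]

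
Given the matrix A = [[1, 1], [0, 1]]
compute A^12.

[[1, 12], [0, 1]]

A = I + N where N = [[0, 1], [0, 0]] is strictly upper-triangular, so N^2 = 0.
(I + N)^12 = I + 12·N = [[1, 12], [0, 1]].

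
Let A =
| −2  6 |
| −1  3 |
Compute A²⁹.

[[−2, 6], [−1, 3]]

A² = A (a projection; rank 1, trace 1), so A²⁹ = A.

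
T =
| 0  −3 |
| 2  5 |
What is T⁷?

tr T = 5 and det T = 6, so the characteristic polynomial is λ² − (5)λ + (6) with roots 2 and 3.
Eigenvectors give P = [[−3, 1], [2, −1]] with P⁻¹ = [[−1, −1], [−2, −3]], and T = P·diag(2, 3)·P⁻¹.
Then T⁷ = P·diag(128, 2187)·P⁻¹ = [[−384, 2187], [256, −2187]] · [[−1, −1], [−2, −3]] = [[−3990, −6177], [4118, 6305]].

[[−3990, −6177], [4118, 6305]]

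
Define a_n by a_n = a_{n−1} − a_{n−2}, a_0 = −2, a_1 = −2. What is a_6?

−2

With companion matrix M = [[1, −1], [1, 0]], [a_n, a_{n−1}]ᵀ = M·[a_{n−1}, a_{n−2}]ᵀ, so [a_6, a_5]ᵀ = M⁵·[a_1, a_0]ᵀ.
M⁵ = [[0, 1], [−1, 1]], giving [a_6, a_5]ᵀ = [[−2], [0]].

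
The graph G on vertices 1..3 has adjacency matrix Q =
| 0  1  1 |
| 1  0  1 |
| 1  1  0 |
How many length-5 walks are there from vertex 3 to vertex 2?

The number of length-5 walks from vertex 3 to vertex 2 is entry (3,2) of Q^5, where Q is the adjacency matrix.
Q^2 = [[2, 1, 1], [1, 2, 1], [1, 1, 2]]
Q^3 = [[2, 3, 3], [3, 2, 3], [3, 3, 2]]
Q^4 = [[6, 5, 5], [5, 6, 5], [5, 5, 6]]
Q^5 = [[10, 11, 11], [11, 10, 11], [11, 11, 10]]

11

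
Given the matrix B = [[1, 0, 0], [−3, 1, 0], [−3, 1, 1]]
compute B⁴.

B = I + N where N = [[0, 0, 0], [−3, 0, 0], [−3, 1, 0]] is strictly lower-triangular, so N³ = 0.
(I + N)⁴ = I + 4·N + 6·N² = [[1, 0, 0], [−12, 1, 0], [−30, 4, 1]].

[[1, 0, 0], [−12, 1, 0], [−30, 4, 1]]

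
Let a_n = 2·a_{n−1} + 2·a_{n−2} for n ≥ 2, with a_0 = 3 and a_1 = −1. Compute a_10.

With companion matrix M = [[2, 2], [1, 0]], [a_n, a_{n−1}]ᵀ = M·[a_{n−1}, a_{n−2}]ᵀ, so [a_10, a_9]ᵀ = M^9·[a_1, a_0]ᵀ.
M^9 = [[6688, 4896], [2448, 1792]], giving [a_10, a_9]ᵀ = [[8000], [2928]].

8000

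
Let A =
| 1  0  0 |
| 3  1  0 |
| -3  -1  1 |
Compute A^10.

[[1, 0, 0], [30, 1, 0], [-165, -10, 1]]

A = I + N where N = [[0, 0, 0], [3, 0, 0], [-3, -1, 0]] is strictly lower-triangular, so N^3 = 0.
(I + N)^10 = I + 10·N + 45·N^2 = [[1, 0, 0], [30, 1, 0], [-165, -10, 1]].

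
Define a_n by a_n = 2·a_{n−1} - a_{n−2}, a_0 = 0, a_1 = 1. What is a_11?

With companion matrix Q = [[2, -1], [1, 0]], [a_n, a_{n−1}]ᵀ = Q·[a_{n−1}, a_{n−2}]ᵀ, so [a_11, a_10]ᵀ = Q¹⁰·[a_1, a_0]ᵀ.
Q¹⁰ = [[11, -10], [10, -9]], giving [a_11, a_10]ᵀ = [[11], [10]].

11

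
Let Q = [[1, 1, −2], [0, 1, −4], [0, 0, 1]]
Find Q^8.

Q = I + N where N = [[0, 1, −2], [0, 0, −4], [0, 0, 0]] is strictly upper-triangular, so N^3 = 0.
(I + N)^8 = I + 8·N + 28·N^2 = [[1, 8, −128], [0, 1, −32], [0, 0, 1]].

[[1, 8, −128], [0, 1, −32], [0, 0, 1]]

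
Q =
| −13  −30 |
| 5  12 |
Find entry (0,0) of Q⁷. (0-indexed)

−6817

tr Q = −1 and det Q = −6, so the characteristic polynomial is λ² − (−1)λ + (−6) with roots −3 and 2.
Eigenvectors give P = [[3, −2], [−1, 1]] with P⁻¹ = [[1, 2], [1, 3]], and Q = P·diag(−3, 2)·P⁻¹.
Then Q⁷ = P·diag(−2187, 128)·P⁻¹ = [[−6561, −256], [2187, 128]] · [[1, 2], [1, 3]] = [[−6817, −13890], [2315, 4758]].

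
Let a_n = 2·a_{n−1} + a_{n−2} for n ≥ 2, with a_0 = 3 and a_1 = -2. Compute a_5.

With companion matrix Q = [[2, 1], [1, 0]], [a_n, a_{n−1}]ᵀ = Q·[a_{n−1}, a_{n−2}]ᵀ, so [a_5, a_4]ᵀ = Q⁴·[a_1, a_0]ᵀ.
Q⁴ = [[29, 12], [12, 5]], giving [a_5, a_4]ᵀ = [[-22], [-9]].

-22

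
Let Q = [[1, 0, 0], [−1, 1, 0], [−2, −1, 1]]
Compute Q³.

Q = I + N where N = [[0, 0, 0], [−1, 0, 0], [−2, −1, 0]] is strictly lower-triangular, so N³ = 0.
(I + N)³ = I + 3·N + 3·N² = [[1, 0, 0], [−3, 1, 0], [−3, −3, 1]].

[[1, 0, 0], [−3, 1, 0], [−3, −3, 1]]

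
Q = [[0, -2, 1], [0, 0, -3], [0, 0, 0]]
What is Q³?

[[0, 0, 0], [0, 0, 0], [0, 0, 0]]

Q is strictly triangular, hence nilpotent: Q³ = 0, so Q³ = 0.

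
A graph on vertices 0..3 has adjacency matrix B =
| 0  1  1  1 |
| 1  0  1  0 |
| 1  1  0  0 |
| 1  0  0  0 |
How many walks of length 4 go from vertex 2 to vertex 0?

6

The number of length-4 walks from vertex 2 to vertex 0 is entry (2,0) of B⁴, where B is the adjacency matrix.
B² = [[3, 1, 1, 0], [1, 2, 1, 1], [1, 1, 2, 1], [0, 1, 1, 1]]
B³ = [[2, 4, 4, 3], [4, 2, 3, 1], [4, 3, 2, 1], [3, 1, 1, 0]]
B⁴ = [[11, 6, 6, 2], [6, 7, 6, 4], [6, 6, 7, 4], [2, 4, 4, 3]]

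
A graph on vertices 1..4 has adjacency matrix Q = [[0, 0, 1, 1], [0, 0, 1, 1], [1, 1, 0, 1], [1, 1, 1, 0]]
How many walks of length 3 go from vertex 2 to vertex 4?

5

The number of length-3 walks from vertex 2 to vertex 4 is entry (2,4) of Q^3, where Q is the adjacency matrix.
Q^2 = [[2, 2, 1, 1], [2, 2, 1, 1], [1, 1, 3, 2], [1, 1, 2, 3]]
Q^3 = [[2, 2, 5, 5], [2, 2, 5, 5], [5, 5, 4, 5], [5, 5, 5, 4]]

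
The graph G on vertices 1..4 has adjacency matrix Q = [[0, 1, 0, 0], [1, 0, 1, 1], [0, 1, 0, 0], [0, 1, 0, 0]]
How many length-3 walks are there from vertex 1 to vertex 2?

The number of length-3 walks from vertex 1 to vertex 2 is entry (1,2) of Q³, where Q is the adjacency matrix.
Q² = [[1, 0, 1, 1], [0, 3, 0, 0], [1, 0, 1, 1], [1, 0, 1, 1]]
Q³ = [[0, 3, 0, 0], [3, 0, 3, 3], [0, 3, 0, 0], [0, 3, 0, 0]]

3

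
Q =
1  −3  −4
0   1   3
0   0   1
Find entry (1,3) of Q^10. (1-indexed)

Q = I + N where N = [[0, −3, −4], [0, 0, 3], [0, 0, 0]] is strictly upper-triangular, so N^3 = 0.
(I + N)^10 = I + 10·N + 45·N^2 = [[1, −30, −445], [0, 1, 30], [0, 0, 1]].

−445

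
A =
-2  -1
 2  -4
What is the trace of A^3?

-36

A^2 = [[2, 6], [-12, 14]]
A^3 = [[8, -26], [52, -44]]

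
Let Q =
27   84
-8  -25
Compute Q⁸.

tr Q = 2 and det Q = -3, so the characteristic polynomial is λ² − (2)λ + (-3) with roots 3 and -1.
Eigenvectors give P = [[-7, 3], [2, -1]] with P⁻¹ = [[-1, -3], [-2, -7]], and Q = P·diag(3, -1)·P⁻¹.
Then Q⁸ = P·diag(6561, 1)·P⁻¹ = [[-45927, 3], [13122, -1]] · [[-1, -3], [-2, -7]] = [[45921, 137760], [-13120, -39359]].

[[45921, 137760], [-13120, -39359]]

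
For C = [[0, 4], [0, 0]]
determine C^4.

C is strictly triangular, hence nilpotent: C^2 = 0, so C^4 = 0.

[[0, 0], [0, 0]]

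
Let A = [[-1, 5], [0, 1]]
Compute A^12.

[[1, 0], [0, 1]]

A² = I (check: tr A = 0 and det A = -1), so A^12 = I since 12 is even.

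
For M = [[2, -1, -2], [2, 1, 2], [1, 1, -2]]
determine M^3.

M^2 = [[0, -5, -2], [8, 1, -6], [2, -2, 4]]
M^3 = [[-12, -7, -6], [12, -13, -2], [4, 0, -16]]

[[-12, -7, -6], [12, -13, -2], [4, 0, -16]]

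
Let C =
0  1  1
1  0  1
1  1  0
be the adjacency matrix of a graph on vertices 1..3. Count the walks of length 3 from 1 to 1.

2

The number of length-3 walks from vertex 1 to vertex 1 is entry (1,1) of C³, where C is the adjacency matrix.
C² = [[2, 1, 1], [1, 2, 1], [1, 1, 2]]
C³ = [[2, 3, 3], [3, 2, 3], [3, 3, 2]]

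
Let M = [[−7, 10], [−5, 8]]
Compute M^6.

[[−601, 1330], [−665, 1394]]

tr M = 1 and det M = −6, so the characteristic polynomial is λ² − (1)λ + (−6) with roots −2 and 3.
Eigenvectors give P = [[2, 1], [1, 1]] with P⁻¹ = [[1, −1], [−1, 2]], and M = P·diag(−2, 3)·P⁻¹.
Then M^6 = P·diag(64, 729)·P⁻¹ = [[128, 729], [64, 729]] · [[1, −1], [−1, 2]] = [[−601, 1330], [−665, 1394]].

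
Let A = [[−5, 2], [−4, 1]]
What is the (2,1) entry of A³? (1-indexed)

tr A = −4 and det A = 3, so the characteristic polynomial is λ² − (−4)λ + (3) with roots −3 and −1.
Eigenvectors give P = [[−1, 1], [−1, 2]] with P⁻¹ = [[−2, 1], [−1, 1]], and A = P·diag(−3, −1)·P⁻¹.
Then A³ = P·diag(−27, −1)·P⁻¹ = [[27, −1], [27, −2]] · [[−2, 1], [−1, 1]] = [[−53, 26], [−52, 25]].

−52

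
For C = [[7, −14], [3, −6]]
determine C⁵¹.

[[7, −14], [3, −6]]

C² = C (a projection; rank 1, trace 1), so C⁵¹ = C.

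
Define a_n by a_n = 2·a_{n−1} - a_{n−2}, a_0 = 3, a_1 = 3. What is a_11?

3

With companion matrix A = [[2, -1], [1, 0]], [a_n, a_{n−1}]ᵀ = A·[a_{n−1}, a_{n−2}]ᵀ, so [a_11, a_10]ᵀ = A¹⁰·[a_1, a_0]ᵀ.
A¹⁰ = [[11, -10], [10, -9]], giving [a_11, a_10]ᵀ = [[3], [3]].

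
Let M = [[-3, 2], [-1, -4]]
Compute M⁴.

M² = [[7, -14], [7, 14]]
M³ = [[-7, 70], [-35, -42]]
M⁴ = [[-49, -294], [147, 98]]

[[-49, -294], [147, 98]]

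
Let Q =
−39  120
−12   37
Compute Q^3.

[[−279, 840], [−84, 253]]

tr Q = −2 and det Q = −3, so the characteristic polynomial is λ² − (−2)λ + (−3) with roots −3 and 1.
Eigenvectors give P = [[10, 3], [3, 1]] with P⁻¹ = [[1, −3], [−3, 10]], and Q = P·diag(−3, 1)·P⁻¹.
Then Q^3 = P·diag(−27, 1)·P⁻¹ = [[−270, 3], [−81, 1]] · [[1, −3], [−3, 10]] = [[−279, 840], [−84, 253]].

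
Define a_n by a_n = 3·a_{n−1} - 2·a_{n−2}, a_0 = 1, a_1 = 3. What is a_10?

With companion matrix B = [[3, -2], [1, 0]], [a_n, a_{n−1}]ᵀ = B·[a_{n−1}, a_{n−2}]ᵀ, so [a_10, a_9]ᵀ = B⁹·[a_1, a_0]ᵀ.
B⁹ = [[1023, -1022], [511, -510]], giving [a_10, a_9]ᵀ = [[2047], [1023]].

2047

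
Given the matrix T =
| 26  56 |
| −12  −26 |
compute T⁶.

[[64, 0], [0, 64]]

tr T = 0 and det T = −4, so the characteristic polynomial is λ² − (0)λ + (−4) with roots −2 and 2.
Eigenvectors give P = [[−2, −7], [1, 3]] with P⁻¹ = [[3, 7], [−1, −2]], and T = P·diag(−2, 2)·P⁻¹.
Then T⁶ = P·diag(64, 64)·P⁻¹ = [[−128, −448], [64, 192]] · [[3, 7], [−1, −2]] = [[64, 0], [0, 64]].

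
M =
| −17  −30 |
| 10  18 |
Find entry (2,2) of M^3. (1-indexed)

tr M = 1 and det M = −6, so the characteristic polynomial is λ² − (1)λ + (−6) with roots 3 and −2.
Eigenvectors give P = [[−3, −2], [2, 1]] with P⁻¹ = [[1, 2], [−2, −3]], and M = P·diag(3, −2)·P⁻¹.
Then M^3 = P·diag(27, −8)·P⁻¹ = [[−81, 16], [54, −8]] · [[1, 2], [−2, −3]] = [[−113, −210], [70, 132]].

132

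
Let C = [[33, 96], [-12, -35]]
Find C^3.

tr C = -2 and det C = -3, so the characteristic polynomial is λ² − (-2)λ + (-3) with roots 1 and -3.
Eigenvectors give P = [[-3, -8], [1, 3]] with P⁻¹ = [[-3, -8], [1, 3]], and C = P·diag(1, -3)·P⁻¹.
Then C^3 = P·diag(1, -27)·P⁻¹ = [[-3, 216], [1, -81]] · [[-3, -8], [1, 3]] = [[225, 672], [-84, -251]].

[[225, 672], [-84, -251]]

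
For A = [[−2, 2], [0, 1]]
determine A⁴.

[[16, −10], [0, 1]]

A² = [[4, −2], [0, 1]]
A³ = [[−8, 6], [0, 1]]
A⁴ = [[16, −10], [0, 1]]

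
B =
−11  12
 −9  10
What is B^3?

[[−35, 36], [−27, 28]]

tr B = −1 and det B = −2, so the characteristic polynomial is λ² − (−1)λ + (−2) with roots −2 and 1.
Eigenvectors give P = [[4, 1], [3, 1]] with P⁻¹ = [[1, −1], [−3, 4]], and B = P·diag(−2, 1)·P⁻¹.
Then B^3 = P·diag(−8, 1)·P⁻¹ = [[−32, 1], [−24, 1]] · [[1, −1], [−3, 4]] = [[−35, 36], [−27, 28]].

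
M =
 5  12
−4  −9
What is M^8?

[[−19679, −39360], [13120, 26241]]

tr M = −4 and det M = 3, so the characteristic polynomial is λ² − (−4)λ + (3) with roots −1 and −3.
Eigenvectors give P = [[−2, −3], [1, 2]] with P⁻¹ = [[−2, −3], [1, 2]], and M = P·diag(−1, −3)·P⁻¹.
Then M^8 = P·diag(1, 6561)·P⁻¹ = [[−2, −19683], [1, 13122]] · [[−2, −3], [1, 2]] = [[−19679, −39360], [13120, 26241]].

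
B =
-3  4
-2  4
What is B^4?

[[-7, 36], [-18, 56]]

B^2 = [[1, 4], [-2, 8]]
B^3 = [[-11, 20], [-10, 24]]
B^4 = [[-7, 36], [-18, 56]]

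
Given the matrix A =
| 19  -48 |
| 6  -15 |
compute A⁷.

[[19675, -52464], [6558, -17487]]

tr A = 4 and det A = 3, so the characteristic polynomial is λ² − (4)λ + (3) with roots 3 and 1.
Eigenvectors give P = [[3, -8], [1, -3]] with P⁻¹ = [[3, -8], [1, -3]], and A = P·diag(3, 1)·P⁻¹.
Then A⁷ = P·diag(2187, 1)·P⁻¹ = [[6561, -8], [2187, -3]] · [[3, -8], [1, -3]] = [[19675, -52464], [6558, -17487]].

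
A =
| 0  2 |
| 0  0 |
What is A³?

A is strictly triangular, hence nilpotent: A² = 0, so A³ = 0.

[[0, 0], [0, 0]]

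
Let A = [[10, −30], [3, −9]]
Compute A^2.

[[10, −30], [3, −9]]

A² = A (a projection; rank 1, trace 1), so A^2 = A.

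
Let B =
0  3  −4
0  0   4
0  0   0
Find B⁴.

B is strictly triangular, hence nilpotent: B³ = 0, so B⁴ = 0.

[[0, 0, 0], [0, 0, 0], [0, 0, 0]]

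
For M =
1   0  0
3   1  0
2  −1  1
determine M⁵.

[[1, 0, 0], [15, 1, 0], [−20, −5, 1]]

M = I + N where N = [[0, 0, 0], [3, 0, 0], [2, −1, 0]] is strictly lower-triangular, so N³ = 0.
(I + N)⁵ = I + 5·N + 10·N² = [[1, 0, 0], [15, 1, 0], [−20, −5, 1]].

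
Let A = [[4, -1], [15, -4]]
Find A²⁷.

[[4, -1], [15, -4]]

A² = I (check: tr A = 0 and det A = -1), so A²⁷ = A since 27 is odd.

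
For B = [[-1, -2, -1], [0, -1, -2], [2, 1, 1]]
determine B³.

[[9, 3, -1], [4, 9, 6], [-6, 1, 5]]

B² = [[-1, 3, 4], [-4, -1, 0], [0, -4, -3]]
B³ = [[9, 3, -1], [4, 9, 6], [-6, 1, 5]]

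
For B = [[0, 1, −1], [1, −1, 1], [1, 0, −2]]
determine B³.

B² = [[0, −1, 3], [0, 2, −4], [−2, 1, 3]]
B³ = [[2, 1, −7], [−2, −2, 10], [4, −3, −3]]

[[2, 1, −7], [−2, −2, 10], [4, −3, −3]]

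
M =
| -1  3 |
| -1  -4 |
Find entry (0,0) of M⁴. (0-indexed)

-71

M² = [[-2, -15], [5, 13]]
M³ = [[17, 54], [-18, -37]]
M⁴ = [[-71, -165], [55, 94]]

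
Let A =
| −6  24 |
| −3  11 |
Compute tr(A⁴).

97

tr A = 5 and det A = 6, so the characteristic polynomial is λ² − (5)λ + (6) with roots 2 and 3.
Eigenvectors give P = [[3, −8], [1, −3]] with P⁻¹ = [[3, −8], [1, −3]], and A = P·diag(2, 3)·P⁻¹.
Then A⁴ = P·diag(16, 81)·P⁻¹ = [[48, −648], [16, −243]] · [[3, −8], [1, −3]] = [[−504, 1560], [−195, 601]].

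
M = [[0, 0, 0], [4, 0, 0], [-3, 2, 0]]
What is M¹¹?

M is strictly triangular, hence nilpotent: M³ = 0, so M¹¹ = 0.

[[0, 0, 0], [0, 0, 0], [0, 0, 0]]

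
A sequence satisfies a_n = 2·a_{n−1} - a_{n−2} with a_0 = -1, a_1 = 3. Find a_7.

27

With companion matrix M = [[2, -1], [1, 0]], [a_n, a_{n−1}]ᵀ = M·[a_{n−1}, a_{n−2}]ᵀ, so [a_7, a_6]ᵀ = M⁶·[a_1, a_0]ᵀ.
M⁶ = [[7, -6], [6, -5]], giving [a_7, a_6]ᵀ = [[27], [23]].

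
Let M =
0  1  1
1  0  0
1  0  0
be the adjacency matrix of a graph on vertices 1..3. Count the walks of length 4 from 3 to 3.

2

The number of length-4 walks from vertex 3 to vertex 3 is entry (3,3) of M^4, where M is the adjacency matrix.
M^2 = [[2, 0, 0], [0, 1, 1], [0, 1, 1]]
M^3 = [[0, 2, 2], [2, 0, 0], [2, 0, 0]]
M^4 = [[4, 0, 0], [0, 2, 2], [0, 2, 2]]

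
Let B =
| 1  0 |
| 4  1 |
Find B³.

[[1, 0], [12, 1]]

B = I + N where N = [[0, 0], [4, 0]] is strictly lower-triangular, so N² = 0.
(I + N)³ = I + 3·N = [[1, 0], [12, 1]].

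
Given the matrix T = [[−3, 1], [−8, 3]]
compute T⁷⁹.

T² = I (check: tr T = 0 and det T = −1), so T⁷⁹ = T since 79 is odd.

[[−3, 1], [−8, 3]]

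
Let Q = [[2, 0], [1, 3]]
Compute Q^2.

[[4, 0], [5, 9]]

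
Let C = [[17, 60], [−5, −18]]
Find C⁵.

tr C = −1 and det C = −6, so the characteristic polynomial is λ² − (−1)λ + (−6) with roots −3 and 2.
Eigenvectors give P = [[3, 4], [−1, −1]] with P⁻¹ = [[−1, −4], [1, 3]], and C = P·diag(−3, 2)·P⁻¹.
Then C⁵ = P·diag(−243, 32)·P⁻¹ = [[−729, 128], [243, −32]] · [[−1, −4], [1, 3]] = [[857, 3300], [−275, −1068]].

[[857, 3300], [−275, −1068]]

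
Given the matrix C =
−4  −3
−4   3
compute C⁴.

[[796, 147], [196, 453]]

C² = [[28, 3], [4, 21]]
C³ = [[−124, −75], [−100, 51]]
C⁴ = [[796, 147], [196, 453]]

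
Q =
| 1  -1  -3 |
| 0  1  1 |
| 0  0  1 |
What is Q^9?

Q = I + N where N = [[0, -1, -3], [0, 0, 1], [0, 0, 0]] is strictly upper-triangular, so N^3 = 0.
(I + N)^9 = I + 9·N + 36·N^2 = [[1, -9, -63], [0, 1, 9], [0, 0, 1]].

[[1, -9, -63], [0, 1, 9], [0, 0, 1]]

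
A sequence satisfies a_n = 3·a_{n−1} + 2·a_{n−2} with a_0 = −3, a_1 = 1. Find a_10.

With companion matrix A = [[3, 2], [1, 0]], [a_n, a_{n−1}]ᵀ = A·[a_{n−1}, a_{n−2}]ᵀ, so [a_10, a_9]ᵀ = A^9·[a_1, a_0]ᵀ.
A^9 = [[79647, 44726], [22363, 12558]], giving [a_10, a_9]ᵀ = [[−54531], [−15311]].

−54531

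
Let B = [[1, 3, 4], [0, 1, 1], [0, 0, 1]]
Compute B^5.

[[1, 15, 50], [0, 1, 5], [0, 0, 1]]

B = I + N where N = [[0, 3, 4], [0, 0, 1], [0, 0, 0]] is strictly upper-triangular, so N^3 = 0.
(I + N)^5 = I + 5·N + 10·N^2 = [[1, 15, 50], [0, 1, 5], [0, 0, 1]].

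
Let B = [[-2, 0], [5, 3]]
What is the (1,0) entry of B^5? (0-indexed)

275

tr B = 1 and det B = -6, so the characteristic polynomial is λ² − (1)λ + (-6) with roots -2 and 3.
Eigenvectors give P = [[-1, 0], [1, 1]] with P⁻¹ = [[-1, 0], [1, 1]], and B = P·diag(-2, 3)·P⁻¹.
Then B^5 = P·diag(-32, 243)·P⁻¹ = [[32, 0], [-32, 243]] · [[-1, 0], [1, 1]] = [[-32, 0], [275, 243]].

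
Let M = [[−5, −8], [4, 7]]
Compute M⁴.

[[−79, −160], [80, 161]]

tr M = 2 and det M = −3, so the characteristic polynomial is λ² − (2)λ + (−3) with roots 3 and −1.
Eigenvectors give P = [[−1, −2], [1, 1]] with P⁻¹ = [[1, 2], [−1, −1]], and M = P·diag(3, −1)·P⁻¹.
Then M⁴ = P·diag(81, 1)·P⁻¹ = [[−81, −2], [81, 1]] · [[1, 2], [−1, −1]] = [[−79, −160], [80, 161]].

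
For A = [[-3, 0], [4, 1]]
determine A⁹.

[[-19683, 0], [19684, 1]]

tr A = -2 and det A = -3, so the characteristic polynomial is λ² − (-2)λ + (-3) with roots -3 and 1.
Eigenvectors give P = [[-1, 0], [1, 1]] with P⁻¹ = [[-1, 0], [1, 1]], and A = P·diag(-3, 1)·P⁻¹.
Then A⁹ = P·diag(-19683, 1)·P⁻¹ = [[19683, 0], [-19683, 1]] · [[-1, 0], [1, 1]] = [[-19683, 0], [19684, 1]].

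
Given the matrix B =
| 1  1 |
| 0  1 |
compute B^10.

[[1, 10], [0, 1]]

B = I + N where N = [[0, 1], [0, 0]] is strictly upper-triangular, so N^2 = 0.
(I + N)^10 = I + 10·N = [[1, 10], [0, 1]].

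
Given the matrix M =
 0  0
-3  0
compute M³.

M is strictly triangular, hence nilpotent: M² = 0, so M³ = 0.

[[0, 0], [0, 0]]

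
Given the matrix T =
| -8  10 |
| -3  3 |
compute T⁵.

[[-1298, 2110], [-633, 1023]]

tr T = -5 and det T = 6, so the characteristic polynomial is λ² − (-5)λ + (6) with roots -3 and -2.
Eigenvectors give P = [[-2, 5], [-1, 3]] with P⁻¹ = [[-3, 5], [-1, 2]], and T = P·diag(-3, -2)·P⁻¹.
Then T⁵ = P·diag(-243, -32)·P⁻¹ = [[486, -160], [243, -96]] · [[-3, 5], [-1, 2]] = [[-1298, 2110], [-633, 1023]].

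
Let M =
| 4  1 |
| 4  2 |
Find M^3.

[[104, 32], [128, 40]]

M^2 = [[20, 6], [24, 8]]
M^3 = [[104, 32], [128, 40]]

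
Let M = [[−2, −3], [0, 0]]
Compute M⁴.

[[16, 24], [0, 0]]

M² = [[4, 6], [0, 0]]
M³ = [[−8, −12], [0, 0]]
M⁴ = [[16, 24], [0, 0]]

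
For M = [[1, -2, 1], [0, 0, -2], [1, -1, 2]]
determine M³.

[[9, -11, 22], [-6, 8, -14], [10, -13, 25]]

M² = [[2, -3, 7], [-2, 2, -4], [3, -4, 7]]
M³ = [[9, -11, 22], [-6, 8, -14], [10, -13, 25]]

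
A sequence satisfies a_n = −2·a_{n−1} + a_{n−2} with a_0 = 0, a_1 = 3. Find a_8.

With companion matrix C = [[−2, 1], [1, 0]], [a_n, a_{n−1}]ᵀ = C·[a_{n−1}, a_{n−2}]ᵀ, so [a_8, a_7]ᵀ = C^7·[a_1, a_0]ᵀ.
C^7 = [[−408, 169], [169, −70]], giving [a_8, a_7]ᵀ = [[−1224], [507]].

−1224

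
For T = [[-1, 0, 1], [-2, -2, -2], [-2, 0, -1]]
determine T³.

[[5, 0, 1], [-26, -8, -2], [-2, 0, 5]]

T² = [[-1, 0, -2], [10, 4, 4], [4, 0, -1]]
T³ = [[5, 0, 1], [-26, -8, -2], [-2, 0, 5]]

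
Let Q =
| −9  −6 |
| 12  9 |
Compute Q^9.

[[−59049, −39366], [78732, 59049]]

tr Q = 0 and det Q = −9, so the characteristic polynomial is λ² − (0)λ + (−9) with roots −3 and 3.
Eigenvectors give P = [[1, 1], [−1, −2]] with P⁻¹ = [[2, 1], [−1, −1]], and Q = P·diag(−3, 3)·P⁻¹.
Then Q^9 = P·diag(−19683, 19683)·P⁻¹ = [[−19683, 19683], [19683, −39366]] · [[2, 1], [−1, −1]] = [[−59049, −39366], [78732, 59049]].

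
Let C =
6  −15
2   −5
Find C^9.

[[6, −15], [2, −5]]

C² = C (a projection; rank 1, trace 1), so C^9 = C.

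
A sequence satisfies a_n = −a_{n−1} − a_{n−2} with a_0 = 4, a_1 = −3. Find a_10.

With companion matrix C = [[−1, −1], [1, 0]], [a_n, a_{n−1}]ᵀ = C·[a_{n−1}, a_{n−2}]ᵀ, so [a_10, a_9]ᵀ = C^9·[a_1, a_0]ᵀ.
C^9 = [[1, 0], [0, 1]], giving [a_10, a_9]ᵀ = [[−3], [4]].

−3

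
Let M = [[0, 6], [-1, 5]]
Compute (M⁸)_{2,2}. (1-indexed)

19171

tr M = 5 and det M = 6, so the characteristic polynomial is λ² − (5)λ + (6) with roots 3 and 2.
Eigenvectors give P = [[-2, 3], [-1, 1]] with P⁻¹ = [[1, -3], [1, -2]], and M = P·diag(3, 2)·P⁻¹.
Then M⁸ = P·diag(6561, 256)·P⁻¹ = [[-13122, 768], [-6561, 256]] · [[1, -3], [1, -2]] = [[-12354, 37830], [-6305, 19171]].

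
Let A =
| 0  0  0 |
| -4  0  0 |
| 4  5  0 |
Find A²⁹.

A is strictly triangular, hence nilpotent: A³ = 0, so A²⁹ = 0.

[[0, 0, 0], [0, 0, 0], [0, 0, 0]]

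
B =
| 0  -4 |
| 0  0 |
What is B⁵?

B is strictly triangular, hence nilpotent: B² = 0, so B⁵ = 0.

[[0, 0], [0, 0]]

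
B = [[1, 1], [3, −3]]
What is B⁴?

[[28, −32], [−96, 156]]

B² = [[4, −2], [−6, 12]]
B³ = [[−2, 10], [30, −42]]
B⁴ = [[28, −32], [−96, 156]]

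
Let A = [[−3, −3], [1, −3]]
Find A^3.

[[0, −72], [24, 0]]

A^2 = [[6, 18], [−6, 6]]
A^3 = [[0, −72], [24, 0]]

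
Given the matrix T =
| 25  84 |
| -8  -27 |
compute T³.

[[169, 588], [-56, -195]]

tr T = -2 and det T = -3, so the characteristic polynomial is λ² − (-2)λ + (-3) with roots -3 and 1.
Eigenvectors give P = [[-3, -7], [1, 2]] with P⁻¹ = [[2, 7], [-1, -3]], and T = P·diag(-3, 1)·P⁻¹.
Then T³ = P·diag(-27, 1)·P⁻¹ = [[81, -7], [-27, 2]] · [[2, 7], [-1, -3]] = [[169, 588], [-56, -195]].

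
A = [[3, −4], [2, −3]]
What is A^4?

[[1, 0], [0, 1]]

A² = I (check: tr A = 0 and det A = −1), so A^4 = I since 4 is even.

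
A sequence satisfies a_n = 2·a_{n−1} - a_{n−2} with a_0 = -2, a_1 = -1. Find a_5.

With companion matrix B = [[2, -1], [1, 0]], [a_n, a_{n−1}]ᵀ = B·[a_{n−1}, a_{n−2}]ᵀ, so [a_5, a_4]ᵀ = B⁴·[a_1, a_0]ᵀ.
B⁴ = [[5, -4], [4, -3]], giving [a_5, a_4]ᵀ = [[3], [2]].

3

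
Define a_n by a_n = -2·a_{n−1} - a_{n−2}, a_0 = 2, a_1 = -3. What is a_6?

8

With companion matrix C = [[-2, -1], [1, 0]], [a_n, a_{n−1}]ᵀ = C·[a_{n−1}, a_{n−2}]ᵀ, so [a_6, a_5]ᵀ = C^5·[a_1, a_0]ᵀ.
C^5 = [[-6, -5], [5, 4]], giving [a_6, a_5]ᵀ = [[8], [-7]].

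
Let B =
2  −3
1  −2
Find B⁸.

[[1, 0], [0, 1]]

B² = I (check: tr B = 0 and det B = −1), so B⁸ = I since 8 is even.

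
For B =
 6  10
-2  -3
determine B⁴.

[[76, 150], [-30, -59]]

tr B = 3 and det B = 2, so the characteristic polynomial is λ² − (3)λ + (2) with roots 2 and 1.
Eigenvectors give P = [[5, 2], [-2, -1]] with P⁻¹ = [[1, 2], [-2, -5]], and B = P·diag(2, 1)·P⁻¹.
Then B⁴ = P·diag(16, 1)·P⁻¹ = [[80, 2], [-32, -1]] · [[1, 2], [-2, -5]] = [[76, 150], [-30, -59]].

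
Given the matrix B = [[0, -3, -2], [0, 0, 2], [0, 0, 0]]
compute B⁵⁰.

B is strictly triangular, hence nilpotent: B³ = 0, so B⁵⁰ = 0.

[[0, 0, 0], [0, 0, 0], [0, 0, 0]]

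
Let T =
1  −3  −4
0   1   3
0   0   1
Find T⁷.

T = I + N where N = [[0, −3, −4], [0, 0, 3], [0, 0, 0]] is strictly upper-triangular, so N³ = 0.
(I + N)⁷ = I + 7·N + 21·N² = [[1, −21, −217], [0, 1, 21], [0, 0, 1]].

[[1, −21, −217], [0, 1, 21], [0, 0, 1]]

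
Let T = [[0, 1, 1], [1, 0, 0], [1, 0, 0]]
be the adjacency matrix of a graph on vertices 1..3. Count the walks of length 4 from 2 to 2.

The number of length-4 walks from vertex 2 to vertex 2 is entry (2,2) of T⁴, where T is the adjacency matrix.
T² = [[2, 0, 0], [0, 1, 1], [0, 1, 1]]
T³ = [[0, 2, 2], [2, 0, 0], [2, 0, 0]]
T⁴ = [[4, 0, 0], [0, 2, 2], [0, 2, 2]]

2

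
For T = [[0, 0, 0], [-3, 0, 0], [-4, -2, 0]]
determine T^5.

[[0, 0, 0], [0, 0, 0], [0, 0, 0]]

T is strictly triangular, hence nilpotent: T^3 = 0, so T^5 = 0.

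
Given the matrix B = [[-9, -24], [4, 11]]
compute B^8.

tr B = 2 and det B = -3, so the characteristic polynomial is λ² − (2)λ + (-3) with roots 3 and -1.
Eigenvectors give P = [[-2, 3], [1, -1]] with P⁻¹ = [[1, 3], [1, 2]], and B = P·diag(3, -1)·P⁻¹.
Then B^8 = P·diag(6561, 1)·P⁻¹ = [[-13122, 3], [6561, -1]] · [[1, 3], [1, 2]] = [[-13119, -39360], [6560, 19681]].

[[-13119, -39360], [6560, 19681]]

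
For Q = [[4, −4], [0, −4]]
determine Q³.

Q² = [[16, 0], [0, 16]]
Q³ = [[64, −64], [0, −64]]

[[64, −64], [0, −64]]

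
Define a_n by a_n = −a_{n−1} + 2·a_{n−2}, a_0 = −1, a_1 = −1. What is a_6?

With companion matrix Q = [[−1, 2], [1, 0]], [a_n, a_{n−1}]ᵀ = Q·[a_{n−1}, a_{n−2}]ᵀ, so [a_6, a_5]ᵀ = Q^5·[a_1, a_0]ᵀ.
Q^5 = [[−21, 22], [11, −10]], giving [a_6, a_5]ᵀ = [[−1], [−1]].

−1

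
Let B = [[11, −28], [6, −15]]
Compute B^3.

[[155, −364], [78, −183]]

tr B = −4 and det B = 3, so the characteristic polynomial is λ² − (−4)λ + (3) with roots −1 and −3.
Eigenvectors give P = [[7, 2], [3, 1]] with P⁻¹ = [[1, −2], [−3, 7]], and B = P·diag(−1, −3)·P⁻¹.
Then B^3 = P·diag(−1, −27)·P⁻¹ = [[−7, −54], [−3, −27]] · [[1, −2], [−3, 7]] = [[155, −364], [78, −183]].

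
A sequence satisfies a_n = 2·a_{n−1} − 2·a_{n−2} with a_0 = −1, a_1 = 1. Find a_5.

−4

With companion matrix B = [[2, −2], [1, 0]], [a_n, a_{n−1}]ᵀ = B·[a_{n−1}, a_{n−2}]ᵀ, so [a_5, a_4]ᵀ = B^4·[a_1, a_0]ᵀ.
B^4 = [[−4, 0], [0, −4]], giving [a_5, a_4]ᵀ = [[−4], [4]].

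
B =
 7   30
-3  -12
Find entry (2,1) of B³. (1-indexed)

-57

tr B = -5 and det B = 6, so the characteristic polynomial is λ² − (-5)λ + (6) with roots -2 and -3.
Eigenvectors give P = [[10, -3], [-3, 1]] with P⁻¹ = [[1, 3], [3, 10]], and B = P·diag(-2, -3)·P⁻¹.
Then B³ = P·diag(-8, -27)·P⁻¹ = [[-80, 81], [24, -27]] · [[1, 3], [3, 10]] = [[163, 570], [-57, -198]].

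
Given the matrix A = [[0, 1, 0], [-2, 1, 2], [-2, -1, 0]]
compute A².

[[-2, 1, 2], [-6, -3, 2], [2, -3, -2]]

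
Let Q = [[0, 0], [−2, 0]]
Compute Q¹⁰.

[[0, 0], [0, 0]]

Q is strictly triangular, hence nilpotent: Q² = 0, so Q¹⁰ = 0.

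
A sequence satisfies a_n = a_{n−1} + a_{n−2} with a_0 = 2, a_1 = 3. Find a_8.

With companion matrix B = [[1, 1], [1, 0]], [a_n, a_{n−1}]ᵀ = B·[a_{n−1}, a_{n−2}]ᵀ, so [a_8, a_7]ᵀ = B⁷·[a_1, a_0]ᵀ.
B⁷ = [[21, 13], [13, 8]], giving [a_8, a_7]ᵀ = [[89], [55]].

89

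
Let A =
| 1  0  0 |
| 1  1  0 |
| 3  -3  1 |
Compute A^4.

[[1, 0, 0], [4, 1, 0], [-6, -12, 1]]

A = I + N where N = [[0, 0, 0], [1, 0, 0], [3, -3, 0]] is strictly lower-triangular, so N^3 = 0.
(I + N)^4 = I + 4·N + 6·N^2 = [[1, 0, 0], [4, 1, 0], [-6, -12, 1]].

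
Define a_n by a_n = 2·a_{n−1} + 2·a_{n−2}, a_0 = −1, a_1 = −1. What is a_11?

−31648

With companion matrix Q = [[2, 2], [1, 0]], [a_n, a_{n−1}]ᵀ = Q·[a_{n−1}, a_{n−2}]ᵀ, so [a_11, a_10]ᵀ = Q^10·[a_1, a_0]ᵀ.
Q^10 = [[18272, 13376], [6688, 4896]], giving [a_11, a_10]ᵀ = [[−31648], [−11584]].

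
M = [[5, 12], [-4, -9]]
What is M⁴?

tr M = -4 and det M = 3, so the characteristic polynomial is λ² − (-4)λ + (3) with roots -3 and -1.
Eigenvectors give P = [[-3, -2], [2, 1]] with P⁻¹ = [[1, 2], [-2, -3]], and M = P·diag(-3, -1)·P⁻¹.
Then M⁴ = P·diag(81, 1)·P⁻¹ = [[-243, -2], [162, 1]] · [[1, 2], [-2, -3]] = [[-239, -480], [160, 321]].

[[-239, -480], [160, 321]]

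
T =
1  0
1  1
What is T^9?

[[1, 0], [9, 1]]

T = I + N where N = [[0, 0], [1, 0]] is strictly lower-triangular, so N^2 = 0.
(I + N)^9 = I + 9·N = [[1, 0], [9, 1]].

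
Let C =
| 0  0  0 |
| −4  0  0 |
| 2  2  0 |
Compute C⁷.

[[0, 0, 0], [0, 0, 0], [0, 0, 0]]

C is strictly triangular, hence nilpotent: C³ = 0, so C⁷ = 0.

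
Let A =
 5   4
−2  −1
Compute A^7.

[[4373, 4372], [−2186, −2185]]

tr A = 4 and det A = 3, so the characteristic polynomial is λ² − (4)λ + (3) with roots 1 and 3.
Eigenvectors give P = [[−1, −2], [1, 1]] with P⁻¹ = [[1, 2], [−1, −1]], and A = P·diag(1, 3)·P⁻¹.
Then A^7 = P·diag(1, 2187)·P⁻¹ = [[−1, −4374], [1, 2187]] · [[1, 2], [−1, −1]] = [[4373, 4372], [−2186, −2185]].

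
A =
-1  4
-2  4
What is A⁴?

A² = [[-7, 12], [-6, 8]]
A³ = [[-17, 20], [-10, 8]]
A⁴ = [[-23, 12], [-6, -8]]

[[-23, 12], [-6, -8]]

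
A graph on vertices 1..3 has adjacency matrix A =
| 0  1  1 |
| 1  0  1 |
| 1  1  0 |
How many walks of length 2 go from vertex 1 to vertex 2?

The number of length-2 walks from vertex 1 to vertex 2 is entry (1,2) of A^2, where A is the adjacency matrix.
A^2 = [[2, 1, 1], [1, 2, 1], [1, 1, 2]]

1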